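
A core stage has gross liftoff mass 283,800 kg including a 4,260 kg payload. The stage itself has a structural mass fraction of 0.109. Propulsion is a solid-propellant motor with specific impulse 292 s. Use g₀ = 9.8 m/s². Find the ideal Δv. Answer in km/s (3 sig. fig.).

Stage wet mass = m₀ − payload = 283,800 − 4,260 = 279,540 kg.
Stage dry mass = ε × stage wet mass = 0.109 × 279,540 = 30,469.9 kg.
Burnout mass m_f = stage dry + payload = 30,469.9 + 4,260 = 34,729.9 kg.
v_e = Isp · g₀ = 292 × 9.8 = 2861.6 m/s.
Rocket equation: Δv = v_e · ln(283,800/34,729.9) = 2861.6 × ln(8.172) = 2861.6 × 2.1007 ≈ 6011 m/s.

Δv ≈ 6.01 km/s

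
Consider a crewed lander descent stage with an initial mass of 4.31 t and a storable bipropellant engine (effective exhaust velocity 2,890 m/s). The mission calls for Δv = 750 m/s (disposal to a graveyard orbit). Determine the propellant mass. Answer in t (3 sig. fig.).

propellant mass ≈ 0.985 t

By the Tsiolkovsky rocket equation, m₀/m_f = exp(Δv / v_e) = exp(750 / 2890.0) = exp(0.2595) = 1.2963.
m_f = 4.31 / 1.2963 = 3.32485 t, so propellant = m₀ − m_f = 4.31 − 3.32485 = 0.98515 t.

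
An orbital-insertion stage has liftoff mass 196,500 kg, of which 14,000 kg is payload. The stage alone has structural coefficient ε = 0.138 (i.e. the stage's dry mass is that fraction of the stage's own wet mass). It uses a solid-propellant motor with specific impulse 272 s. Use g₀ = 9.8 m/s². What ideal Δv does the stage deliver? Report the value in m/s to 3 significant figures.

Δv ≈ 4300 m/s

Stage wet mass = m₀ − payload = 196,500 − 14,000 = 182,500 kg.
Stage dry mass = ε × stage wet mass = 0.138 × 182,500 = 25,185 kg.
Burnout mass m_f = stage dry + payload = 25,185 + 14,000 = 39,185 kg.
v_e = Isp · g₀ = 272 × 9.8 = 2665.6 m/s.
Δv = v_e · ln(196,500/39,185) = 2665.6 × ln(5.015) = 2665.6 × 1.6124 ≈ 4298 m/s.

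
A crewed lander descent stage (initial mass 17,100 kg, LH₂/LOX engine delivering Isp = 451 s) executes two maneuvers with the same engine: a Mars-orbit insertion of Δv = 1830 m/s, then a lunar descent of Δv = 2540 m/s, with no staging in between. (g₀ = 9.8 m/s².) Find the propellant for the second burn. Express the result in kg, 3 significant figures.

propellant for the second burn ≈ 4940 kg

v_e = Isp · g₀ = 451 × 9.8 = 4419.8 m/s.
After the first burn: m = 17100 × exp(−1830/4419.8) = 17100 × 0.66097 = 11,302.6 kg.
After the second burn: m = 11,302.6 × exp(−2540/4419.8) = 11,302.6 × 0.56288 = 6,362.01 kg.
Second-burn propellant = 11,302.6 − 6,362.01 = 4,940.59 kg.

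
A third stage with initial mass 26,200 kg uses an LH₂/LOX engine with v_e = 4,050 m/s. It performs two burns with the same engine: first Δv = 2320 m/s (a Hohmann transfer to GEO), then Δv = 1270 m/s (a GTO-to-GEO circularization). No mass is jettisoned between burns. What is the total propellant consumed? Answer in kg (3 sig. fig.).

total propellant consumed ≈ 15400 kg

After the first burn: m = 26200 × exp(−2320/4050.0) = 26200 × 0.56392 = 14,774.7 kg.
After the second burn: m = 14,774.7 × exp(−1270/4050.0) = 14,774.7 × 0.73083 = 10,797.8 kg.
Total propellant = m₀ − m_final = 26200 − 10,797.8 = 15,402.2 kg.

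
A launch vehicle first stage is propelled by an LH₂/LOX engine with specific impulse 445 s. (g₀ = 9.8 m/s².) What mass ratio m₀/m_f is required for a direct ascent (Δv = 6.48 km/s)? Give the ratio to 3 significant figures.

mass ratio ≈ 4.42

v_e = Isp · g₀ = 445 × 9.8 = 4361.0 m/s.
m₀/m_f = exp(Δv / v_e) = exp(6480 / 4361.0) = exp(1.4859) = 4.4189.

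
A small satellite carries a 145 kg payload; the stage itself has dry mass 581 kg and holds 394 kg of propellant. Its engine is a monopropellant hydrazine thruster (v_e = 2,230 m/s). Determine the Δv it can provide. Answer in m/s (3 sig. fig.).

m₀ = payload + dry + propellant = 145 + 581 + 394 = 1,120 kg.
m_f = payload + dry = 145 + 581 = 726 kg.
Δv = v_e · ln(m₀/m_f) = 2230.0 × ln(1.543) = 2230.0 × 0.4335 ≈ 966.8 m/s.

Δv ≈ 967 m/s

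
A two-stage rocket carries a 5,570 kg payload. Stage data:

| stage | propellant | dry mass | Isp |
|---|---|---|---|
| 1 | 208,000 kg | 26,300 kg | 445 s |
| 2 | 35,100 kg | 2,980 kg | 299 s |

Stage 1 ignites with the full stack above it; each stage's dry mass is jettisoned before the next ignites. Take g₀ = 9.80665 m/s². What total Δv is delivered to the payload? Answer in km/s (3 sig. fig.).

Ignition mass of stage 1 = 208,000+26,300 + 35,100+2,980 + 5,570 = 277,950 kg.
Stage 1: m₀ = 277,950 kg, m_f = 277,950 − 208,000 = 69,950 kg; Δv = 445×9.80665×ln(3.974) = 4364.0×1.3797 ≈ 6021 m/s.
Stage 2: m₀ = 43,650 kg, m_f = 43,650 − 35,100 = 8,550 kg; Δv = 299×9.80665×ln(5.105) = 2932.2×1.6303 ≈ 4780 m/s.
Total Δv = 6021 + 4780 = 10801 m/s.

Δv ≈ 10.8 km/s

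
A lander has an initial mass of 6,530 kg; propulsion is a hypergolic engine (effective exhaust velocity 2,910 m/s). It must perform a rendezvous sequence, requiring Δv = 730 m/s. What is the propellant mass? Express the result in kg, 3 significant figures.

m₀/m_f = exp(Δv / v_e) = exp(730 / 2910.0) = exp(0.2509) = 1.2851.
m_f = 6,530 / 1.2851 = 5,081.32 kg, so propellant = m₀ − m_f = 6,530 − 5,081.32 = 1,448.68 kg.

propellant mass ≈ 1450 kg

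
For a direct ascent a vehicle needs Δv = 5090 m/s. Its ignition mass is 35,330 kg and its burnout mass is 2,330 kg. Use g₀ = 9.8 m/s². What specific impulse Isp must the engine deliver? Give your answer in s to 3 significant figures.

ln(m₀/m_f) = ln(35330/2330) = ln(15.16) = 2.7189.
By the Tsiolkovsky rocket equation, v_e = Δv / ln(m₀/m_f) = 5090 / 2.7189 = 1872.1 m/s.
Isp = v_e / g₀ = 1872.1 / 9.8 = 191.0 s.

Isp ≈ 191 s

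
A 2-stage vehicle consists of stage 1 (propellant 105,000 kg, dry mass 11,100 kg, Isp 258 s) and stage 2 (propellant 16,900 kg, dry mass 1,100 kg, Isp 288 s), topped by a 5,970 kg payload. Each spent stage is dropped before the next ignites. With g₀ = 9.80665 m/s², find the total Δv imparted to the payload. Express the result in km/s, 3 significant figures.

Δv ≈ 6.95 km/s

Ignition mass of stage 1 = 105,000+11,100 + 16,900+1,100 + 5,970 = 140,070 kg.
Stage 1: m₀ = 140,070 kg, m_f = 140,070 − 105,000 = 35,070 kg; Δv = 258×9.80665×ln(3.994) = 2530.1×1.3848 ≈ 3504 m/s.
Stage 2: m₀ = 23,970 kg, m_f = 23,970 − 16,900 = 7,070 kg; Δv = 288×9.80665×ln(3.39) = 2824.3×1.2209 ≈ 3448 m/s.
Total Δv = 3504 + 3448 = 6952 m/s.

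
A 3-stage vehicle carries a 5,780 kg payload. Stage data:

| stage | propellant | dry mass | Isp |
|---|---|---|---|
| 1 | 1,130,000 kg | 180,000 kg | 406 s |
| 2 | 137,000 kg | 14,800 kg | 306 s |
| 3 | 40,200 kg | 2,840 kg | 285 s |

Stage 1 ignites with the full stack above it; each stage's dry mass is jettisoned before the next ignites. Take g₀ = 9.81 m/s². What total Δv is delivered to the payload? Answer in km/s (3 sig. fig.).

Ignition mass of stage 1 = 1,130,000+180,000 + 137,000+14,800 + 40,200+2,840 + 5,780 = 1,510,620 kg.
Stage 1: m₀ = 1,510,620 kg, m_f = 1,510,620 − 1,130,000 = 380,620 kg; Δv = 406×9.81×ln(3.969) = 3982.9×1.3785 ≈ 5490 m/s.
Stage 2: m₀ = 200,620 kg, m_f = 200,620 − 137,000 = 63,620 kg; Δv = 306×9.81×ln(3.153) = 3001.9×1.1485 ≈ 3448 m/s.
Stage 3: m₀ = 48,820 kg, m_f = 48,820 − 40,200 = 8,620 kg; Δv = 285×9.81×ln(5.664) = 2795.9×1.7341 ≈ 4848 m/s.
Total Δv = 5490 + 3448 + 4848 = 13786 m/s.

Δv ≈ 13.8 km/s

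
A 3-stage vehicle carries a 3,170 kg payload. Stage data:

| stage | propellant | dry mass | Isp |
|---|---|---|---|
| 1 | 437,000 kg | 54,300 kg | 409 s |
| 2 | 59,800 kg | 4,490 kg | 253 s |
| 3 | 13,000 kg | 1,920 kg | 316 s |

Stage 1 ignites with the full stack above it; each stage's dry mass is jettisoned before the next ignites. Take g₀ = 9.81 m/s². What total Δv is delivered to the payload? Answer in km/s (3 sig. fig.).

Δv ≈ 12.9 km/s

Ignition mass of stage 1 = 437,000+54,300 + 59,800+4,490 + 13,000+1,920 + 3,170 = 573,680 kg.
Stage 1: m₀ = 573,680 kg, m_f = 573,680 − 437,000 = 136,680 kg; Δv = 409×9.81×ln(4.197) = 4012.3×1.4344 ≈ 5755 m/s.
Stage 2: m₀ = 82,380 kg, m_f = 82,380 − 59,800 = 22,580 kg; Δv = 253×9.81×ln(3.648) = 2481.9×1.2943 ≈ 3212 m/s.
Stage 3: m₀ = 18,090 kg, m_f = 18,090 − 13,000 = 5,090 kg; Δv = 316×9.81×ln(3.554) = 3100.0×1.2681 ≈ 3931 m/s.
Total Δv = 5755 + 3212 + 3931 = 12898 m/s.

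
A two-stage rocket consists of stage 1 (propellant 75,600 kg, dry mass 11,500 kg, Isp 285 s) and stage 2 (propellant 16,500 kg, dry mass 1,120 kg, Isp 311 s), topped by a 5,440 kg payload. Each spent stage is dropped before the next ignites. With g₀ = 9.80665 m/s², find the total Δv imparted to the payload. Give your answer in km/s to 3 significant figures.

Ignition mass of stage 1 = 75,600+11,500 + 16,500+1,120 + 5,440 = 110,160 kg.
Stage 1: m₀ = 110,160 kg, m_f = 110,160 − 75,600 = 34,560 kg; Δv = 285×9.80665×ln(3.188) = 2794.9×1.1592 ≈ 3240 m/s.
Stage 2: m₀ = 23,060 kg, m_f = 23,060 − 16,500 = 6,560 kg; Δv = 311×9.80665×ln(3.515) = 3049.9×1.2571 ≈ 3834 m/s.
Total Δv = 3240 + 3834 = 7074 m/s.

Δv ≈ 7.07 km/s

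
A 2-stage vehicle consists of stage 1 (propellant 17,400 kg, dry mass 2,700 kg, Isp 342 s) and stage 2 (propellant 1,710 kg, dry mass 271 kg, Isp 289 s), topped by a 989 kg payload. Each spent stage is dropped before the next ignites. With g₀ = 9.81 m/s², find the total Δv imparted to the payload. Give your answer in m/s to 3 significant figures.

Ignition mass of stage 1 = 17,400+2,700 + 1,710+271 + 989 = 23,070 kg.
Stage 1: m₀ = 23,070 kg, m_f = 23,070 − 17,400 = 5,670 kg; Δv = 342×9.81×ln(4.069) = 3355.0×1.4033 ≈ 4708 m/s.
Stage 2: m₀ = 2,970 kg, m_f = 2,970 − 1,710 = 1,260 kg; Δv = 289×9.81×ln(2.357) = 2835.1×0.8575 ≈ 2431 m/s.
Total Δv = 4708 + 2431 = 7139 m/s.

Δv ≈ 7140 m/s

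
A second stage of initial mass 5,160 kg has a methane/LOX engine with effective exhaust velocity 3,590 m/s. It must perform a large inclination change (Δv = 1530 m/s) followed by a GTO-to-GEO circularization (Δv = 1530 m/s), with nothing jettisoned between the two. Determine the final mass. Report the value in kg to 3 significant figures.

After the first burn: m = 5160 × exp(−1530/3590.0) = 5160 × 0.65300 = 3,369.48 kg.
After the second burn: m = 3,369.48 × exp(−1530/3590.0) = 3,369.48 × 0.65300 = 2,200.27 kg.

final mass ≈ 2200 kg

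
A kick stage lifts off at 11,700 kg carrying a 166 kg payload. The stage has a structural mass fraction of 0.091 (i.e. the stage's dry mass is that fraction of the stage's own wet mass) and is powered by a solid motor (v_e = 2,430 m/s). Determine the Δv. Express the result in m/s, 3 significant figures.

Stage wet mass = m₀ − payload = 11,700 − 166 = 11,534 kg.
Stage dry mass = ε × stage wet mass = 0.091 × 11,534 = 1,049.59 kg.
Burnout mass m_f = stage dry + payload = 1,049.59 + 166 = 1,215.59 kg.
Rocket equation: Δv = v_e · ln(11,700/1,215.59) = 2430.0 × ln(9.625) = 2430.0 × 2.2644 ≈ 5502 m/s.

Δv ≈ 5500 m/s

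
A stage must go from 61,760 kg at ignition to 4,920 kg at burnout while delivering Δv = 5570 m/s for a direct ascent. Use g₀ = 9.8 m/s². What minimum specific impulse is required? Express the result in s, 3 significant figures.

ln(m₀/m_f) = ln(61760/4920) = ln(12.55) = 2.5299.
v_e = Δv / ln(m₀/m_f) = 5570 / 2.5299 = 2201.6 m/s.
Isp = v_e / g₀ = 2201.6 / 9.8 = 224.7 s.

Isp ≈ 225 s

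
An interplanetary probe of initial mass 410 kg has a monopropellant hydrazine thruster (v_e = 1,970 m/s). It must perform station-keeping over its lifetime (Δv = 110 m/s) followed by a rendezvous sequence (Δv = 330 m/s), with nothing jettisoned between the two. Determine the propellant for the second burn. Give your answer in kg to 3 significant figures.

propellant for the second burn ≈ 59.8 kg

After the first burn: m = 410 × exp(−110/1970.0) = 410 × 0.94569 = 387.733 kg.
After the second burn: m = 387.733 × exp(−330/1970.0) = 387.733 × 0.84577 = 327.933 kg.
Second-burn propellant = 387.733 − 327.933 = 59.8 kg.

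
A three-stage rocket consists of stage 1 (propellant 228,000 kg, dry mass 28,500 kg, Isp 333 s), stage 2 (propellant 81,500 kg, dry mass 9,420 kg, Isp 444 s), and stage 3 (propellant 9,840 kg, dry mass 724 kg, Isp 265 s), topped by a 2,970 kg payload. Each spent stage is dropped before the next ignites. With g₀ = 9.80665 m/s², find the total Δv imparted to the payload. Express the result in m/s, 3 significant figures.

Ignition mass of stage 1 = 228,000+28,500 + 81,500+9,420 + 9,840+724 + 2,970 = 360,954 kg.
Stage 1: m₀ = 360,954 kg, m_f = 360,954 − 228,000 = 132,954 kg; Δv = 333×9.80665×ln(2.715) = 3265.6×0.9987 ≈ 3262 m/s.
Stage 2: m₀ = 104,454 kg, m_f = 104,454 − 81,500 = 22,954 kg; Δv = 444×9.80665×ln(4.551) = 4354.2×1.5153 ≈ 6598 m/s.
Stage 3: m₀ = 13,534 kg, m_f = 13,534 − 9,840 = 3,694 kg; Δv = 265×9.80665×ln(3.664) = 2598.8×1.2985 ≈ 3374 m/s.
Total Δv = 3262 + 6598 + 3374 = 13234 m/s.

Δv ≈ 13200 m/s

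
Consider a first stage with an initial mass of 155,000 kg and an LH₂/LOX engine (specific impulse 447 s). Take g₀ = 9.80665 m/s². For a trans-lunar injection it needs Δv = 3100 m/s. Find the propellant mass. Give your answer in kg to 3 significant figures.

propellant mass ≈ 78600 kg

v_e = Isp · g₀ = 447 × 9.80665 = 4383.6 m/s.
By the Tsiolkovsky rocket equation, m₀/m_f = exp(Δv / v_e) = exp(3100 / 4383.6) = exp(0.7072) = 2.0283.
m_f = 155,000 / 2.0283 = 76,418.7 kg, so propellant = m₀ − m_f = 155,000 − 76,418.7 = 78,581.3 kg.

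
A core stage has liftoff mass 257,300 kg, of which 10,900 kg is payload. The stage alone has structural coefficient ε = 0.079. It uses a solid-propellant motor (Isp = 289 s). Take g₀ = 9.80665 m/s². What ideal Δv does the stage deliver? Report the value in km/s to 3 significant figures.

Δv ≈ 6.06 km/s

Stage wet mass = m₀ − payload = 257,300 − 10,900 = 246,400 kg.
Stage dry mass = ε × stage wet mass = 0.079 × 246,400 = 19,465.6 kg.
Burnout mass m_f = stage dry + payload = 19,465.6 + 10,900 = 30,365.6 kg.
v_e = Isp · g₀ = 289 × 9.80665 = 2834.1 m/s.
From the ideal rocket equation, Δv = v_e · ln(257,300/30,365.6) = 2834.1 × ln(8.473) = 2834.1 × 2.1369 ≈ 6056 m/s.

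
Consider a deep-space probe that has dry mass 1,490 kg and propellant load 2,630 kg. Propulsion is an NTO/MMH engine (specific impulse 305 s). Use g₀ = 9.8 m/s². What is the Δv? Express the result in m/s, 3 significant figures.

v_e = Isp · g₀ = 305 × 9.8 = 2989.0 m/s.
m₀ = m_dry + m_prop = 1,490 + 2,630 = 4,120 kg.
Δv = v_e · ln(m₀/m_f) = 2989.0 × ln(2.765) = 2989.0 × 1.0171 ≈ 3040.0 m/s.

Δv ≈ 3040 m/s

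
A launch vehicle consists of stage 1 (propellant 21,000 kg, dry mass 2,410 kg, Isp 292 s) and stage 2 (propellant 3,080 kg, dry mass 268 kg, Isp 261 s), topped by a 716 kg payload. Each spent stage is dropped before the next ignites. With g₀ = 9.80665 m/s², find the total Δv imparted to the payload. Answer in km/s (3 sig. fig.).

Ignition mass of stage 1 = 21,000+2,410 + 3,080+268 + 716 = 27,474 kg.
Stage 1: m₀ = 27,474 kg, m_f = 27,474 − 21,000 = 6,474 kg; Δv = 292×9.80665×ln(4.244) = 2863.5×1.4454 ≈ 4139 m/s.
Stage 2: m₀ = 4,064 kg, m_f = 4,064 − 3,080 = 984 kg; Δv = 261×9.80665×ln(4.13) = 2559.5×1.4183 ≈ 3630 m/s.
Total Δv = 4139 + 3630 = 7769 m/s.

Δv ≈ 7.77 km/s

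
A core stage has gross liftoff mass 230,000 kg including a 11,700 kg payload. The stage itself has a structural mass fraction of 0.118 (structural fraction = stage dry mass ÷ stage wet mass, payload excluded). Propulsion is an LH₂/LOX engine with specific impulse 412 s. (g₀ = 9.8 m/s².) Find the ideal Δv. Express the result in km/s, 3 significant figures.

Stage wet mass = m₀ − payload = 230,000 − 11,700 = 218,300 kg.
Stage dry mass = ε × stage wet mass = 0.118 × 218,300 = 25,759.4 kg.
Burnout mass m_f = stage dry + payload = 25,759.4 + 11,700 = 37,459.4 kg.
v_e = Isp · g₀ = 412 × 9.8 = 4037.6 m/s.
Rocket equation: Δv = v_e · ln(230,000/37,459.4) = 4037.6 × ln(6.14) = 4037.6 × 1.8148 ≈ 7328 m/s.

Δv ≈ 7.33 km/s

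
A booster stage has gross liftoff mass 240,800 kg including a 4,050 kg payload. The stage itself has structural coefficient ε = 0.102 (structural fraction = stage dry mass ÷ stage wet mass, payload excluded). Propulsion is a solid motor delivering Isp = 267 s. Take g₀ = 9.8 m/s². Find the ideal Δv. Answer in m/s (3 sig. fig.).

Δv ≈ 5610 m/s

Stage wet mass = m₀ − payload = 240,800 − 4,050 = 236,750 kg.
Stage dry mass = ε × stage wet mass = 0.102 × 236,750 = 24,148.5 kg.
Burnout mass m_f = stage dry + payload = 24,148.5 + 4,050 = 28,198.5 kg.
v_e = Isp · g₀ = 267 × 9.8 = 2616.6 m/s.
Using Δv = v_e ln(m₀/m_f): Δv = v_e · ln(240,800/28,198.5) = 2616.6 × ln(8.539) = 2616.6 × 2.1447 ≈ 5612 m/s.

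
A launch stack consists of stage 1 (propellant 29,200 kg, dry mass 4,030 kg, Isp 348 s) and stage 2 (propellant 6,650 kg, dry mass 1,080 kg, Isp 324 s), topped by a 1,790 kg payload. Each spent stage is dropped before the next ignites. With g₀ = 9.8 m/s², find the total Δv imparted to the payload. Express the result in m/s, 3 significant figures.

Ignition mass of stage 1 = 29,200+4,030 + 6,650+1,080 + 1,790 = 42,750 kg.
Stage 1: m₀ = 42,750 kg, m_f = 42,750 − 29,200 = 13,550 kg; Δv = 348×9.8×ln(3.155) = 3410.4×1.1490 ≈ 3918 m/s.
Stage 2: m₀ = 9,520 kg, m_f = 9,520 − 6,650 = 2,870 kg; Δv = 324×9.8×ln(3.317) = 3175.2×1.1991 ≈ 3807 m/s.
Total Δv = 3918 + 3807 = 7725 m/s.

Δv ≈ 7730 m/s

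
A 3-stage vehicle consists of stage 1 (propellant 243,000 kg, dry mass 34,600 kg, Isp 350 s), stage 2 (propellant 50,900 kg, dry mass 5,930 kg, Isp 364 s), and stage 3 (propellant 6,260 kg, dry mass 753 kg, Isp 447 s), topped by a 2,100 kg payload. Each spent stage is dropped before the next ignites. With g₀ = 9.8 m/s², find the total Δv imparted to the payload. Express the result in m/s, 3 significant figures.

Ignition mass of stage 1 = 243,000+34,600 + 50,900+5,930 + 6,260+753 + 2,100 = 343,543 kg.
Stage 1: m₀ = 343,543 kg, m_f = 343,543 − 243,000 = 100,543 kg; Δv = 350×9.8×ln(3.417) = 3430.0×1.2287 ≈ 4215 m/s.
Stage 2: m₀ = 65,943 kg, m_f = 65,943 − 50,900 = 15,043 kg; Δv = 364×9.8×ln(4.384) = 3567.2×1.4779 ≈ 5272 m/s.
Stage 3: m₀ = 9,113 kg, m_f = 9,113 − 6,260 = 2,853 kg; Δv = 447×9.8×ln(3.194) = 4380.6×1.1613 ≈ 5087 m/s.
Total Δv = 4215 + 5272 + 5087 = 14574 m/s.

Δv ≈ 14600 m/s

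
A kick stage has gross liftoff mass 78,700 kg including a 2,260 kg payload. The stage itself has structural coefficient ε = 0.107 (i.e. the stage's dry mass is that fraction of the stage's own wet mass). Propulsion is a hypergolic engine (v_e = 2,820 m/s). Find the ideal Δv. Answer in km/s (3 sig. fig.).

Stage wet mass = m₀ − payload = 78,700 − 2,260 = 76,440 kg.
Stage dry mass = ε × stage wet mass = 0.107 × 76,440 = 8,179.08 kg.
Burnout mass m_f = stage dry + payload = 8,179.08 + 2,260 = 10,439.08 kg.
Δv = v_e · ln(78,700/10,439.08) = 2820.0 × ln(7.539) = 2820.0 × 2.0201 ≈ 5697 m/s.

Δv ≈ 5.70 km/s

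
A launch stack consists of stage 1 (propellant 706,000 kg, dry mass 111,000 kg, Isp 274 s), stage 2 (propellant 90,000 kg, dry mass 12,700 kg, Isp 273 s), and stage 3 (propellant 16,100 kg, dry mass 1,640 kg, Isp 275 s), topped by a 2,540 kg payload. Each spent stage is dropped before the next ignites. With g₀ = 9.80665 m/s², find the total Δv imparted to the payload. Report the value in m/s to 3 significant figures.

Ignition mass of stage 1 = 706,000+111,000 + 90,000+12,700 + 16,100+1,640 + 2,540 = 939,980 kg.
Stage 1: m₀ = 939,980 kg, m_f = 939,980 − 706,000 = 233,980 kg; Δv = 274×9.80665×ln(4.017) = 2687.0×1.3906 ≈ 3737 m/s.
Stage 2: m₀ = 122,980 kg, m_f = 122,980 − 90,000 = 32,980 kg; Δv = 273×9.80665×ln(3.729) = 2677.2×1.3161 ≈ 3524 m/s.
Stage 3: m₀ = 20,280 kg, m_f = 20,280 − 16,100 = 4,180 kg; Δv = 275×9.80665×ln(4.852) = 2696.8×1.5793 ≈ 4259 m/s.
Total Δv = 3737 + 3524 + 4259 = 11520 m/s.

Δv ≈ 11500 m/s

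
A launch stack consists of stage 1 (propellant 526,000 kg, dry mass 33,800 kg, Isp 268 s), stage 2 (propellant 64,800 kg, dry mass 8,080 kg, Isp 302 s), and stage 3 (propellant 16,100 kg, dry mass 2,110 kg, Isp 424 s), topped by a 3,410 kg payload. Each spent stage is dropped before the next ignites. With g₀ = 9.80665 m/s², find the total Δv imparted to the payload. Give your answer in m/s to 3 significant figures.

Ignition mass of stage 1 = 526,000+33,800 + 64,800+8,080 + 16,100+2,110 + 3,410 = 654,300 kg.
Stage 1: m₀ = 654,300 kg, m_f = 654,300 − 526,000 = 128,300 kg; Δv = 268×9.80665×ln(5.1) = 2628.2×1.6292 ≈ 4282 m/s.
Stage 2: m₀ = 94,500 kg, m_f = 94,500 − 64,800 = 29,700 kg; Δv = 302×9.80665×ln(3.182) = 2961.6×1.1575 ≈ 3428 m/s.
Stage 3: m₀ = 21,620 kg, m_f = 21,620 − 16,100 = 5,520 kg; Δv = 424×9.80665×ln(3.917) = 4158.0×1.3652 ≈ 5677 m/s.
Total Δv = 4282 + 3428 + 5677 = 13387 m/s.

Δv ≈ 13400 m/s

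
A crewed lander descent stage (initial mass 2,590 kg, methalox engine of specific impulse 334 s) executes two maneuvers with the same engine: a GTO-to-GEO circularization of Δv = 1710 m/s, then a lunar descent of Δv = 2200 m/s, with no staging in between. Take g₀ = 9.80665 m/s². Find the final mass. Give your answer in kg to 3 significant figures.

v_e = Isp · g₀ = 334 × 9.80665 = 3275.4 m/s.
After the first burn: m = 2590 × exp(−1710/3275.4) = 2590 × 0.59329 = 1,536.62 kg.
After the second burn: m = 1,536.62 × exp(−2200/3275.4) = 1,536.62 × 0.51086 = 784.998 kg.

final mass ≈ 785 kg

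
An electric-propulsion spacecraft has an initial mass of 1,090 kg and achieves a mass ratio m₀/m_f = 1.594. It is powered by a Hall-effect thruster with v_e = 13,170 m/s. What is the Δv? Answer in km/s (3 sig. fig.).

Δv ≈ 6.14 km/s

Δv = v_e · ln(1.594) = 13170.0 × 0.4662 ≈ 6140.5 m/s.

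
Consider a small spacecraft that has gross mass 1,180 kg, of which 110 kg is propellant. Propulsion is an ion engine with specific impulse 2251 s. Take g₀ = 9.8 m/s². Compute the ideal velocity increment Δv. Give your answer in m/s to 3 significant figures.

v_e = Isp · g₀ = 2251 × 9.8 = 22059.8 m/s.
m_f = m₀ − m_prop = 1,180 − 110 = 1,070 kg.
From the ideal rocket equation, Δv = v_e · ln(m₀/m_f) = 22059.8 × ln(1.103) = 22059.8 × 0.0979 ≈ 2158.7 m/s.

Δv ≈ 2160 m/s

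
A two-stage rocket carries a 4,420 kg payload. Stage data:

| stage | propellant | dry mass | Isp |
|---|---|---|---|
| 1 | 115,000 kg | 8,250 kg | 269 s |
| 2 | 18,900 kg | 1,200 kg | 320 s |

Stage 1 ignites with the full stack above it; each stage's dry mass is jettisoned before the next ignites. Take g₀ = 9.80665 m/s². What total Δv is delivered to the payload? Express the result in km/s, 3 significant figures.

Δv ≈ 8.60 km/s

Ignition mass of stage 1 = 115,000+8,250 + 18,900+1,200 + 4,420 = 147,770 kg.
Stage 1: m₀ = 147,770 kg, m_f = 147,770 − 115,000 = 32,770 kg; Δv = 269×9.80665×ln(4.509) = 2638.0×1.5061 ≈ 3973 m/s.
Stage 2: m₀ = 24,520 kg, m_f = 24,520 − 18,900 = 5,620 kg; Δv = 320×9.80665×ln(4.363) = 3138.1×1.4732 ≈ 4623 m/s.
Total Δv = 3973 + 4623 = 8596 m/s.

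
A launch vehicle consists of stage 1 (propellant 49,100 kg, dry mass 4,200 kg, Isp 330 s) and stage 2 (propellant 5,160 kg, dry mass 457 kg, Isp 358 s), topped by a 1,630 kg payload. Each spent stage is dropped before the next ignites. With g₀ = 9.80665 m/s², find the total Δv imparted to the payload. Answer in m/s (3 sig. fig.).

Δv ≈ 9760 m/s

Ignition mass of stage 1 = 49,100+4,200 + 5,160+457 + 1,630 = 60,547 kg.
Stage 1: m₀ = 60,547 kg, m_f = 60,547 − 49,100 = 11,447 kg; Δv = 330×9.80665×ln(5.289) = 3236.2×1.6657 ≈ 5391 m/s.
Stage 2: m₀ = 7,247 kg, m_f = 7,247 − 5,160 = 2,087 kg; Δv = 358×9.80665×ln(3.472) = 3510.8×1.2449 ≈ 4370 m/s.
Total Δv = 5391 + 4370 = 9761 m/s.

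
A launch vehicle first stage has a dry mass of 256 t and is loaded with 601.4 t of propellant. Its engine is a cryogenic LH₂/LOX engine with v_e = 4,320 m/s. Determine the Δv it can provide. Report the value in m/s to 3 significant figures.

m₀ = m_dry + m_prop = 256 + 601.4 = 857.4 t.
By the Tsiolkovsky rocket equation, Δv = v_e · ln(m₀/m_f) = 4320.0 × ln(3.349) = 4320.0 × 1.2087 ≈ 5221.7 m/s.

Δv ≈ 5220 m/s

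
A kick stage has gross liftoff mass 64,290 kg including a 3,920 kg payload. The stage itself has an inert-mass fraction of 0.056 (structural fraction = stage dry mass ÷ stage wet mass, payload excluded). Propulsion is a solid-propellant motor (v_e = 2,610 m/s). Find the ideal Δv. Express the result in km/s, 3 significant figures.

Δv ≈ 5.68 km/s

Stage wet mass = m₀ − payload = 64,290 − 3,920 = 60,370 kg.
Stage dry mass = ε × stage wet mass = 0.056 × 60,370 = 3,380.72 kg.
Burnout mass m_f = stage dry + payload = 3,380.72 + 3,920 = 7,300.72 kg.
Using Δv = v_e ln(m₀/m_f): Δv = v_e · ln(64,290/7,300.72) = 2610.0 × ln(8.806) = 2610.0 × 2.1754 ≈ 5678 m/s.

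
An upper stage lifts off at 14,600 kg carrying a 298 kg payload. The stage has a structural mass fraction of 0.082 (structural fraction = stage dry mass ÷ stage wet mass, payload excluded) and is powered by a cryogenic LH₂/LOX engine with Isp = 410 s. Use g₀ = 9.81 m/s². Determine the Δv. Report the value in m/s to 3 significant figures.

Stage wet mass = m₀ − payload = 14,600 − 298 = 14,302 kg.
Stage dry mass = ε × stage wet mass = 0.082 × 14,302 = 1,172.76 kg.
Burnout mass m_f = stage dry + payload = 1,172.76 + 298 = 1,470.76 kg.
v_e = Isp · g₀ = 410 × 9.81 = 4022.1 m/s.
Using Δv = v_e ln(m₀/m_f): Δv = v_e · ln(14,600/1,470.76) = 4022.1 × ln(9.927) = 4022.1 × 2.2952 ≈ 9232 m/s.

Δv ≈ 9230 m/s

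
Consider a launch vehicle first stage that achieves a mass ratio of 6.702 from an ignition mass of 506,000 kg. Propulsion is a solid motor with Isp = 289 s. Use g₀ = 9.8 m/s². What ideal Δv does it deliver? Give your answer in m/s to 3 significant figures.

v_e = Isp · g₀ = 289 × 9.8 = 2832.2 m/s.
Using Δv = v_e ln(m₀/m_f): Δv = v_e · ln(6.702) = 2832.2 × 1.9024 ≈ 5388.0 m/s.

Δv ≈ 5390 m/s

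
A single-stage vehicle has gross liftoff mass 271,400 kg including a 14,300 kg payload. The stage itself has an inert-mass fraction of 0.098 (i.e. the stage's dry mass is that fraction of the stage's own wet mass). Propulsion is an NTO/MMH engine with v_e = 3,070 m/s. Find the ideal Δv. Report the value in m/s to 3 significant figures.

Δv ≈ 5920 m/s

Stage wet mass = m₀ − payload = 271,400 − 14,300 = 257,100 kg.
Stage dry mass = ε × stage wet mass = 0.098 × 257,100 = 25,195.8 kg.
Burnout mass m_f = stage dry + payload = 25,195.8 + 14,300 = 39,495.8 kg.
Using Δv = v_e ln(m₀/m_f): Δv = v_e · ln(271,400/39,495.8) = 3070.0 × ln(6.872) = 3070.0 × 1.9274 ≈ 5917 m/s.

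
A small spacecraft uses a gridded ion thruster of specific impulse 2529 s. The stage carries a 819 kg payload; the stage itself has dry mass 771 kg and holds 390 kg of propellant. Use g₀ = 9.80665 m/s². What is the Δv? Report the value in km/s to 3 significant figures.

v_e = Isp · g₀ = 2529 × 9.80665 = 24801.0 m/s.
m₀ = payload + dry + propellant = 819 + 771 + 390 = 1,980 kg.
m_f = payload + dry = 819 + 771 = 1,590 kg.
From the ideal rocket equation, Δv = v_e · ln(m₀/m_f) = 24801.0 × ln(1.245) = 24801.0 × 0.2194 ≈ 5440.4 m/s.

Δv ≈ 5.44 km/s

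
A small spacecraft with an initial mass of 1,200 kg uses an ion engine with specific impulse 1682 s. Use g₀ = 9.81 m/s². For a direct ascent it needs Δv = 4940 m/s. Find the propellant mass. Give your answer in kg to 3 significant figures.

propellant mass ≈ 310 kg

v_e = Isp · g₀ = 1682 × 9.81 = 16500.4 m/s.
Using Δv = v_e ln(m₀/m_f): m₀/m_f = exp(Δv / v_e) = exp(4940 / 16500.4) = exp(0.2994) = 1.3490.
m_f = 1,200 / 1.3490 = 889.548 kg, so propellant = m₀ − m_f = 1,200 − 889.548 = 310.452 kg.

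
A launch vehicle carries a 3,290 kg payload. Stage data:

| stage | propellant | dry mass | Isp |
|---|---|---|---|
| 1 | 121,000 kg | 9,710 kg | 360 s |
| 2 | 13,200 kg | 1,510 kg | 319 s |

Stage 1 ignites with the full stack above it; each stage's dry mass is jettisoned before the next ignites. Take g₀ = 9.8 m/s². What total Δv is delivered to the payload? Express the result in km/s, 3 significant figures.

Δv ≈ 10.1 km/s

Ignition mass of stage 1 = 121,000+9,710 + 13,200+1,510 + 3,290 = 148,710 kg.
Stage 1: m₀ = 148,710 kg, m_f = 148,710 − 121,000 = 27,710 kg; Δv = 360×9.8×ln(5.367) = 3528.0×1.6802 ≈ 5928 m/s.
Stage 2: m₀ = 18,000 kg, m_f = 18,000 − 13,200 = 4,800 kg; Δv = 319×9.8×ln(3.75) = 3126.2×1.3218 ≈ 4132 m/s.
Total Δv = 5928 + 4132 = 10060 m/s.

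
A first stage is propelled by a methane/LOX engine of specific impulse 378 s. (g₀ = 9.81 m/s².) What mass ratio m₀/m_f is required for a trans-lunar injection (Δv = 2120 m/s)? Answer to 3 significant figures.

mass ratio ≈ 1.77

v_e = Isp · g₀ = 378 × 9.81 = 3708.2 m/s.
By the Tsiolkovsky rocket equation, m₀/m_f = exp(Δv / v_e) = exp(2120 / 3708.2) = exp(0.5717) = 1.7713.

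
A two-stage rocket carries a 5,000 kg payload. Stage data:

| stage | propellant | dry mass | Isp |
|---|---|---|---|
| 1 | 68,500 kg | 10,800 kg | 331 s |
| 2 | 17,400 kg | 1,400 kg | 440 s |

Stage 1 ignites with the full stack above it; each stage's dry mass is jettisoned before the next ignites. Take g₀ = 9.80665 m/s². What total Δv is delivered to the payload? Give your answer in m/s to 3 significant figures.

Ignition mass of stage 1 = 68,500+10,800 + 17,400+1,400 + 5,000 = 103,100 kg.
Stage 1: m₀ = 103,100 kg, m_f = 103,100 − 68,500 = 34,600 kg; Δv = 331×9.80665×ln(2.98) = 3246.0×1.0918 ≈ 3544 m/s.
Stage 2: m₀ = 23,800 kg, m_f = 23,800 − 17,400 = 6,400 kg; Δv = 440×9.80665×ln(3.719) = 4314.9×1.3134 ≈ 5667 m/s.
Total Δv = 3544 + 5667 = 9211 m/s.

Δv ≈ 9210 m/s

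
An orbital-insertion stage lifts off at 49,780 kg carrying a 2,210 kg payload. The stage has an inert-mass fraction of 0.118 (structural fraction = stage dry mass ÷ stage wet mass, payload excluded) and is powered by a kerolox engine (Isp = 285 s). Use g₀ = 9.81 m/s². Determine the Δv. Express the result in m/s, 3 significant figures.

Δv ≈ 5170 m/s

Stage wet mass = m₀ − payload = 49,780 − 2,210 = 47,570 kg.
Stage dry mass = ε × stage wet mass = 0.118 × 47,570 = 5,613.26 kg.
Burnout mass m_f = stage dry + payload = 5,613.26 + 2,210 = 7,823.26 kg.
v_e = Isp · g₀ = 285 × 9.81 = 2795.9 m/s.
From the ideal rocket equation, Δv = v_e · ln(49,780/7,823.26) = 2795.9 × ln(6.363) = 2795.9 × 1.8505 ≈ 5174 m/s.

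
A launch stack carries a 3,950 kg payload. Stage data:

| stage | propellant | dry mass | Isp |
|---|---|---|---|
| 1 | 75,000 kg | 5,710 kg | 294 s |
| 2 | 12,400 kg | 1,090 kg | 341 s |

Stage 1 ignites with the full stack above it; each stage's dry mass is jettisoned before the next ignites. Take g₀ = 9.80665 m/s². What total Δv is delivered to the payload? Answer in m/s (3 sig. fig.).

Δv ≈ 8320 m/s

Ignition mass of stage 1 = 75,000+5,710 + 12,400+1,090 + 3,950 = 98,150 kg.
Stage 1: m₀ = 98,150 kg, m_f = 98,150 − 75,000 = 23,150 kg; Δv = 294×9.80665×ln(4.24) = 2883.2×1.4445 ≈ 4165 m/s.
Stage 2: m₀ = 17,440 kg, m_f = 17,440 − 12,400 = 5,040 kg; Δv = 341×9.80665×ln(3.46) = 3344.1×1.2414 ≈ 4151 m/s.
Total Δv = 4165 + 4151 = 8316 m/s.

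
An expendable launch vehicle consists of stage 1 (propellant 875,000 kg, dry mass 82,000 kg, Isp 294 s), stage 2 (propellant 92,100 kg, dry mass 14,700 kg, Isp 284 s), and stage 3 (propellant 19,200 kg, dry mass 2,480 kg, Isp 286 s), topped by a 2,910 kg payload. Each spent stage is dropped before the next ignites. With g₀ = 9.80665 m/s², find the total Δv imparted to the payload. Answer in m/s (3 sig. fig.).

Δv ≈ 12300 m/s

Ignition mass of stage 1 = 875,000+82,000 + 92,100+14,700 + 19,200+2,480 + 2,910 = 1,088,390 kg.
Stage 1: m₀ = 1,088,390 kg, m_f = 1,088,390 − 875,000 = 213,390 kg; Δv = 294×9.80665×ln(5.1) = 2883.2×1.6293 ≈ 4698 m/s.
Stage 2: m₀ = 131,390 kg, m_f = 131,390 − 92,100 = 39,290 kg; Δv = 284×9.80665×ln(3.344) = 2785.1×1.2072 ≈ 3362 m/s.
Stage 3: m₀ = 24,590 kg, m_f = 24,590 − 19,200 = 5,390 kg; Δv = 286×9.80665×ln(4.562) = 2804.7×1.5178 ≈ 4257 m/s.
Total Δv = 4698 + 3362 + 4257 = 12317 m/s.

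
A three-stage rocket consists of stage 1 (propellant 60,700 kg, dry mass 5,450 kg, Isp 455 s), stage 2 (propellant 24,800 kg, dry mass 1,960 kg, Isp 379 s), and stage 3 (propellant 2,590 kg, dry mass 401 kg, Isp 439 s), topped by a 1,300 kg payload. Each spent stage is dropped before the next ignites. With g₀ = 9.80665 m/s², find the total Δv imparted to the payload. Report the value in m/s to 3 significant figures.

Ignition mass of stage 1 = 60,700+5,450 + 24,800+1,960 + 2,590+401 + 1,300 = 97,201 kg.
Stage 1: m₀ = 97,201 kg, m_f = 97,201 − 60,700 = 36,501 kg; Δv = 455×9.80665×ln(2.663) = 4462.0×0.9794 ≈ 4370 m/s.
Stage 2: m₀ = 31,051 kg, m_f = 31,051 − 24,800 = 6,251 kg; Δv = 379×9.80665×ln(4.967) = 3716.7×1.6029 ≈ 5957 m/s.
Stage 3: m₀ = 4,291 kg, m_f = 4,291 − 2,590 = 1,701 kg; Δv = 439×9.80665×ln(2.523) = 4305.1×0.9253 ≈ 3984 m/s.
Total Δv = 4370 + 5957 + 3984 = 14311 m/s.

Δv ≈ 14300 m/s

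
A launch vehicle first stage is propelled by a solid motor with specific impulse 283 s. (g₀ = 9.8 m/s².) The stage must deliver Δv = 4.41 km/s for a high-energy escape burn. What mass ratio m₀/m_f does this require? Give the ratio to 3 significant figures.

mass ratio ≈ 4.90

v_e = Isp · g₀ = 283 × 9.8 = 2773.4 m/s.
By the Tsiolkovsky rocket equation, m₀/m_f = exp(Δv / v_e) = exp(4410 / 2773.4) = exp(1.5901) = 4.9043.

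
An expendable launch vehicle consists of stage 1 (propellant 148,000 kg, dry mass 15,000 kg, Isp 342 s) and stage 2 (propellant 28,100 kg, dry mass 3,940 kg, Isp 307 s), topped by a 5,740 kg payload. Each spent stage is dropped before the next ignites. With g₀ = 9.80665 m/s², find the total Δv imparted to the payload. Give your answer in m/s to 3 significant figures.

Δv ≈ 8580 m/s

Ignition mass of stage 1 = 148,000+15,000 + 28,100+3,940 + 5,740 = 200,780 kg.
Stage 1: m₀ = 200,780 kg, m_f = 200,780 − 148,000 = 52,780 kg; Δv = 342×9.80665×ln(3.804) = 3353.9×1.3361 ≈ 4481 m/s.
Stage 2: m₀ = 37,780 kg, m_f = 37,780 − 28,100 = 9,680 kg; Δv = 307×9.80665×ln(3.903) = 3010.6×1.3617 ≈ 4100 m/s.
Total Δv = 4481 + 4100 = 8581 m/s.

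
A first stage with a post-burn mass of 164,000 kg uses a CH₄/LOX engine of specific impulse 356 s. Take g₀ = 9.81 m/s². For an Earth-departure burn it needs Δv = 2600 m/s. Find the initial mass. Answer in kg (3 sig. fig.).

v_e = Isp · g₀ = 356 × 9.81 = 3492.4 m/s.
By the Tsiolkovsky rocket equation, m₀/m_f = exp(Δv / v_e) = exp(2600 / 3492.4) = exp(0.7445) = 2.1054.
m₀ = m_f × 2.1054 = 164,000 × 2.1054 = 345,286 kg.

initial mass ≈ 345000 kg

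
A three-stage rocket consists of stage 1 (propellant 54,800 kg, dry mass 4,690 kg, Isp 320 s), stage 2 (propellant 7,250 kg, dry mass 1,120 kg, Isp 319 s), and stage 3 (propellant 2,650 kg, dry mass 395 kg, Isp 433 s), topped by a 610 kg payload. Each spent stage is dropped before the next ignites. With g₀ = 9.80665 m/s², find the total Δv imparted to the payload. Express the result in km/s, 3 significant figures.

Δv ≈ 12.9 km/s

Ignition mass of stage 1 = 54,800+4,690 + 7,250+1,120 + 2,650+395 + 610 = 71,515 kg.
Stage 1: m₀ = 71,515 kg, m_f = 71,515 − 54,800 = 16,715 kg; Δv = 320×9.80665×ln(4.278) = 3138.1×1.4536 ≈ 4562 m/s.
Stage 2: m₀ = 12,025 kg, m_f = 12,025 − 7,250 = 4,775 kg; Δv = 319×9.80665×ln(2.518) = 3128.3×0.9236 ≈ 2889 m/s.
Stage 3: m₀ = 3,655 kg, m_f = 3,655 − 2,650 = 1,005 kg; Δv = 433×9.80665×ln(3.637) = 4246.3×1.2911 ≈ 5482 m/s.
Total Δv = 4562 + 2889 + 5482 = 12933 m/s.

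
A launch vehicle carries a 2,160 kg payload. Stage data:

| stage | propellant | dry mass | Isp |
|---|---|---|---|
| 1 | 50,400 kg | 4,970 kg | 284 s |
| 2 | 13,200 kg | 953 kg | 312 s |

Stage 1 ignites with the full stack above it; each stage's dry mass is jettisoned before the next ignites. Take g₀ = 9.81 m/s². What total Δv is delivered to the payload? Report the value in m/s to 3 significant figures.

Ignition mass of stage 1 = 50,400+4,970 + 13,200+953 + 2,160 = 71,683 kg.
Stage 1: m₀ = 71,683 kg, m_f = 71,683 − 50,400 = 21,283 kg; Δv = 284×9.81×ln(3.368) = 2786.0×1.2143 ≈ 3383 m/s.
Stage 2: m₀ = 16,313 kg, m_f = 16,313 − 13,200 = 3,113 kg; Δv = 312×9.81×ln(5.24) = 3060.7×1.6564 ≈ 5070 m/s.
Total Δv = 3383 + 5070 = 8453 m/s.

Δv ≈ 8450 m/s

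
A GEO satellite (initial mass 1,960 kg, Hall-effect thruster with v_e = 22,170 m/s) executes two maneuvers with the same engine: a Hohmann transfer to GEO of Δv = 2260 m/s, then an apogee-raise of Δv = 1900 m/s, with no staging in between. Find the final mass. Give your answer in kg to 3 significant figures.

After the first burn: m = 1960 × exp(−2260/22170.0) = 1960 × 0.90308 = 1,770.04 kg.
After the second burn: m = 1,770.04 × exp(−1900/22170.0) = 1,770.04 × 0.91787 = 1,624.67 kg.

final mass ≈ 1620 kg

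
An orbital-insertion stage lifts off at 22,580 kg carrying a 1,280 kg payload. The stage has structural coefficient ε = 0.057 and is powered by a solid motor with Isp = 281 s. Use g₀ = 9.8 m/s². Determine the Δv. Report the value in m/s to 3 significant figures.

Stage wet mass = m₀ − payload = 22,580 − 1,280 = 21,300 kg.
Stage dry mass = ε × stage wet mass = 0.057 × 21,300 = 1,214.1 kg.
Burnout mass m_f = stage dry + payload = 1,214.1 + 1,280 = 2,494.1 kg.
v_e = Isp · g₀ = 281 × 9.8 = 2753.8 m/s.
Δv = v_e · ln(22,580/2,494.1) = 2753.8 × ln(9.053) = 2753.8 × 2.2031 ≈ 6067 m/s.

Δv ≈ 6070 m/s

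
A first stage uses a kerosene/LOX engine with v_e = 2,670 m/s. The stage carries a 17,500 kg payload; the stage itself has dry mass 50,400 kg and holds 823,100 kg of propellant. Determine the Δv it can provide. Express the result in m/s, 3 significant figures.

Δv ≈ 6870 m/s

m₀ = payload + dry + propellant = 17,500 + 50,400 + 823,100 = 891,000 kg.
m_f = payload + dry = 17,500 + 50,400 = 67,900 kg.
Δv = v_e · ln(m₀/m_f) = 2670.0 × ln(13.12) = 2670.0 × 2.5743 ≈ 6873.4 m/s.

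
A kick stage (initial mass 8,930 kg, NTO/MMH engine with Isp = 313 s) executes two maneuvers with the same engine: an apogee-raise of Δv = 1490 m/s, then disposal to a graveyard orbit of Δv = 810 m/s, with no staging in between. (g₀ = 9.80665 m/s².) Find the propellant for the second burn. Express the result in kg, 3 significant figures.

propellant for the second burn ≈ 1270 kg

v_e = Isp · g₀ = 313 × 9.80665 = 3069.5 m/s.
After the first burn: m = 8930 × exp(−1490/3069.5) = 8930 × 0.61544 = 5,495.88 kg.
After the second burn: m = 5,495.88 × exp(−810/3069.5) = 5,495.88 × 0.76806 = 4,221.17 kg.
Second-burn propellant = 5,495.88 − 4,221.17 = 1,274.71 kg.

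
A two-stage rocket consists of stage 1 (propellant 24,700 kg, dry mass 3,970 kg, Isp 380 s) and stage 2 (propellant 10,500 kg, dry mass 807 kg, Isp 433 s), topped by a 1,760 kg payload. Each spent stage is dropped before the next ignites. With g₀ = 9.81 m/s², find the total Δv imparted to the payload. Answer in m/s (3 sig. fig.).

Ignition mass of stage 1 = 24,700+3,970 + 10,500+807 + 1,760 = 41,737 kg.
Stage 1: m₀ = 41,737 kg, m_f = 41,737 − 24,700 = 17,037 kg; Δv = 380×9.81×ln(2.45) = 3727.8×0.8960 ≈ 3340 m/s.
Stage 2: m₀ = 13,067 kg, m_f = 13,067 − 10,500 = 2,567 kg; Δv = 433×9.81×ln(5.09) = 4247.7×1.6274 ≈ 6913 m/s.
Total Δv = 3340 + 6913 = 10253 m/s.

Δv ≈ 10300 m/s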